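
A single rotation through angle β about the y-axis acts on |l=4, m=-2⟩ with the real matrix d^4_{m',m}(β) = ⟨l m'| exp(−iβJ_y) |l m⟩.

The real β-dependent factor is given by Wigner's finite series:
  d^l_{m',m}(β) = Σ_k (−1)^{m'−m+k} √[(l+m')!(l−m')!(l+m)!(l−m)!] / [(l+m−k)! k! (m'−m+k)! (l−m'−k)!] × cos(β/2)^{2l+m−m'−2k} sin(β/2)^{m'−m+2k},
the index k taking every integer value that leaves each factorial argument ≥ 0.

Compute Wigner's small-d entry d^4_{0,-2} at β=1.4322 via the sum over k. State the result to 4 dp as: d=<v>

d^4_{0,-2}(β=1.4322) via Wigner's sum:
c=cos(1.4322/2)=0.754372, s=sin(1.4322/2)=0.656448; N=√[24·24·2·720]=910.735966
k∈{0,1,2} keeps every argument non-negative
  k=0: (−1)^2·910.7360/(96)·0.7544^6·0.6564^2 = +0.753414
  k=1: (−1)^3·910.7360/(36)·0.7544^4·0.6564^4 = -1.521359
  k=2: (−1)^4·910.7360/(96)·0.7544^2·0.6564^6 = +0.432009
d^4_{0,-2}(1.4322) = +0.753414 -1.521359 +0.432009 = -0.335937

d=-0.3359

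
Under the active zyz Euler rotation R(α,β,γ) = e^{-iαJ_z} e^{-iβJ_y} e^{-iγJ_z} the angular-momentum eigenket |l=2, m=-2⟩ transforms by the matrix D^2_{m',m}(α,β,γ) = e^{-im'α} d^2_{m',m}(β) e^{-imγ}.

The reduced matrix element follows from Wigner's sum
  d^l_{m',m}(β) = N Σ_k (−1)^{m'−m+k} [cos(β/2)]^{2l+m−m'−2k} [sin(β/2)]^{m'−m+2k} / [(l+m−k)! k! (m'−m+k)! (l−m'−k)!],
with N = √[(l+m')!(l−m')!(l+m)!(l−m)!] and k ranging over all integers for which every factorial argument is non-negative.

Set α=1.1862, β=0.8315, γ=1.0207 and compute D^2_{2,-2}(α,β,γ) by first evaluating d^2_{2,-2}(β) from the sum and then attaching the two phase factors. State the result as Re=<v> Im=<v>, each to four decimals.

First d^2_{2,-2}(β=0.8315), then the phase factors e^{-i(2)α} and e^{-i(-2)γ}:
Half-angle: c=0.914814, s=0.403876. N=√(24·1·1·24)=24.000000
k: max(0,(-2)−(2))=0 … min(2+(-2),2−(2))=0
  k=0: (−1)^4·24.0000/(24)·0.9148^0·0.4039^4 = +0.026607
d^2_{2,-2}(0.8315) = +0.026607
Attach z-rotation phases: D = e^{-i(2)(1.1862)}·(+0.026607)·e^{-i(-2)(1.0207)} = +0.025163-0.008647i

Re=0.0252 Im=-0.0086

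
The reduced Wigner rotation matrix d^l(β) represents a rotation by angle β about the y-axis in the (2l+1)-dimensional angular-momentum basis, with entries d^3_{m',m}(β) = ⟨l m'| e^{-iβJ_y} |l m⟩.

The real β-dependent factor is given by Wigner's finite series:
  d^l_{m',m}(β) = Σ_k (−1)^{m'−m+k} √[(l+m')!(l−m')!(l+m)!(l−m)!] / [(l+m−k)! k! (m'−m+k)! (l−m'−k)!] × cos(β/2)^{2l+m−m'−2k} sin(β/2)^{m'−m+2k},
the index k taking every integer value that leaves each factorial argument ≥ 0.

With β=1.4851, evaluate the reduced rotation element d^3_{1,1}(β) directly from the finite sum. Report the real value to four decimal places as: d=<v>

d=-0.2369

d^3_{1,1}(β=1.4851) via Wigner's sum:
Half-angle: c=0.736747, s=0.676169. N=√(24·2·24·2)=48.000000
Admissible k: 0..2 (factorial args all ≥0)
  k=0: (−1)^0·48.0000/(48)·0.7367^6·0.6762^0 = +0.159922
  k=1: (−1)^1·48.0000/(6)·0.7367^4·0.6762^2 = -1.077639
  k=2: (−1)^2·48.0000/(8)·0.7367^2·0.6762^4 = +0.680782
d^3_{1,1}(1.4851) = +0.159922 -1.077639 +0.680782 = -0.236934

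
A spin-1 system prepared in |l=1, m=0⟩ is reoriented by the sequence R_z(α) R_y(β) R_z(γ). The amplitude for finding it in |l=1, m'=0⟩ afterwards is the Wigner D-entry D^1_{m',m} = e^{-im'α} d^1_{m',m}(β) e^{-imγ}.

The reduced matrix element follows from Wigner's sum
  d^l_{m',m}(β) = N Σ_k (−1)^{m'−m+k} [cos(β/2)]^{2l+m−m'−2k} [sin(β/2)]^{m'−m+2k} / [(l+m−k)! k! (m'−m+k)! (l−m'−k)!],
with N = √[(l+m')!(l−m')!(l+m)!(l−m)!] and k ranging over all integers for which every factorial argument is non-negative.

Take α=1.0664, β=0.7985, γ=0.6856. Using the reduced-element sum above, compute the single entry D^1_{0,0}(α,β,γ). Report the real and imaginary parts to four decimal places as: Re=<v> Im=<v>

Re=0.6978 Im=0.0000

First d^1_{0,0}(β=0.7985), then the phase factors e^{-i(0)α} and e^{-i(0)γ}:
Half-angle: c=0.921353, s=0.388727. N=√(1·1·1·1)=1.000000
k: max(0,(0)−(0))=0 … min(1+(0),1−(0))=1
  k=0: (−1)^0·1.0000/(1)·0.9214^2·0.3887^0 = +0.848891
  k=1: (−1)^1·1.0000/(1)·0.9214^0·0.3887^2 = -0.151109
d^1_{0,0}(0.7985) = +0.848891 -0.151109 = +0.697782
Attach z-rotation phases: D = e^{-i(0)(1.0664)}·(+0.697782)·e^{-i(0)(0.6856)} = +0.697782+0.000000i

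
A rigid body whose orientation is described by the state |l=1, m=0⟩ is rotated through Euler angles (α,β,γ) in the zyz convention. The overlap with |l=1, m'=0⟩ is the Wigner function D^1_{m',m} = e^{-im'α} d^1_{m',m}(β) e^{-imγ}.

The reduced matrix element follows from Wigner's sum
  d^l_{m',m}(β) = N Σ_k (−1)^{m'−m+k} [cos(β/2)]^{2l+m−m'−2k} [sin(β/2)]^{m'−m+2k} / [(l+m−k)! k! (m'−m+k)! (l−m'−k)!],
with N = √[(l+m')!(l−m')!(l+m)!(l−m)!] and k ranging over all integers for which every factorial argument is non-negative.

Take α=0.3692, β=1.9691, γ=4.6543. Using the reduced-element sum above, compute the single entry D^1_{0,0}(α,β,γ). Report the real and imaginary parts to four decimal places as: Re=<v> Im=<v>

Re=-0.3879 Im=0.0000

D^1_{0,0}(0.3692,1.9691,4.6543) = e^{-i·0·0.3692}·d^1_{0,0}(1.9691)·e^{-i·0·4.6543}. Compute d first:
With c≡cos(β/2)=0.553238 and s≡sin(β/2)=0.833023, N=[1·1·1·1]^{1/2}=1.000000
k∈{0,1} keeps every argument non-negative
  k=0: (−1)^0·1.0000/(1)·0.5532^2·0.8330^0 = +0.306072
  k=1: (−1)^1·1.0000/(1)·0.5532^0·0.8330^2 = -0.693928
d^1_{0,0}(1.9691) = +0.306072 -0.693928 = -0.387855
Attach z-rotation phases: D = e^{-i(0)(0.3692)}·(-0.387855)·e^{-i(0)(4.6543)} = -0.387855+0.000000i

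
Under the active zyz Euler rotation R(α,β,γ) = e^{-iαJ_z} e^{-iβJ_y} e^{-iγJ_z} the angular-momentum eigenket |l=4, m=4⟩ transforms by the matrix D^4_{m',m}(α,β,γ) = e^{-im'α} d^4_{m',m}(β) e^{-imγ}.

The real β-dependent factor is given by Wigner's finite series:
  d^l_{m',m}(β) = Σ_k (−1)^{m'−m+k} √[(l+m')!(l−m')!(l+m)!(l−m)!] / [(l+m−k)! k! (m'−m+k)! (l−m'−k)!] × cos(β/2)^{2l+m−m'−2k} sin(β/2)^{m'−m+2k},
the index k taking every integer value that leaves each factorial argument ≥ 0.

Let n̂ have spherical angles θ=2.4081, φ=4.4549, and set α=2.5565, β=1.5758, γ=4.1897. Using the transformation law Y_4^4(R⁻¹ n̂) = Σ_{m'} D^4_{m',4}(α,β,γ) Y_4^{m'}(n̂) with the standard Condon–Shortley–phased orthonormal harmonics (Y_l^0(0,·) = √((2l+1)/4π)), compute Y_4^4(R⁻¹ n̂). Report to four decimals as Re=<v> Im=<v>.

Need the full column D^4_{m',4} for m'=−4..4 at α=2.5565, β=1.5758, γ=4.1897.
cos(β/2)=0.705336, sin(β/2)=0.708874
d^4_{-4,4}: single k=8 term ⇒ +0.063760;  D = +0.061784-0.015751i
d^4_{-3,4}: single k=7 term ⇒ +0.179441;  D = -0.169438-0.059076i
d^4_{-2,4}: single k=6 term ⇒ +0.334028;  D = +0.202209+0.265869i
d^4_{-1,4}: single k=5 term ⇒ +0.470030;  D = -0.030593-0.469033i
d^4_{0,4}: single k=4 term ⇒ +0.522886;  D = -0.259793+0.453781i
d^4_{1,4}: single k=3 term ⇒ +0.465349;  D = +0.415784-0.208983i
d^4_{2,4}: single k=2 term ⇒ +0.327409;  D = -0.325080-0.038983i
d^4_{3,4}: single k=1 term ⇒ +0.174134;  D = +0.132686+0.112771i
d^4_{4,4}: single k=0 term ⇒ +0.061258;  D = -0.017003-0.058851i
Y_4^{m'}(θ=2.4081,φ=4.4549) and Σ D·Y over m':
  (+0.0618-0.0158i)·(+0.0458+0.0762i)  (-0.1694-0.0591i)·(-0.1947+0.1998i)  (+0.2022+0.2659i)·(-0.3735-0.2114i)  (-0.0306-0.4690i)·(+0.0517-0.1963i)  (-0.2598+0.4538i)·(-0.3065+0.0000i)  (+0.4158-0.2090i)·(-0.0517-0.1963i)  (-0.3251-0.0390i)·(-0.3735+0.2114i)  (+0.1327+0.1128i)·(+0.1947+0.1998i)  (-0.0170-0.0589i)·(+0.0458-0.0762i)
Y_4^4(R⁻¹ n̂) = +0.080668-0.395616i

Re=0.0807 Im=-0.3956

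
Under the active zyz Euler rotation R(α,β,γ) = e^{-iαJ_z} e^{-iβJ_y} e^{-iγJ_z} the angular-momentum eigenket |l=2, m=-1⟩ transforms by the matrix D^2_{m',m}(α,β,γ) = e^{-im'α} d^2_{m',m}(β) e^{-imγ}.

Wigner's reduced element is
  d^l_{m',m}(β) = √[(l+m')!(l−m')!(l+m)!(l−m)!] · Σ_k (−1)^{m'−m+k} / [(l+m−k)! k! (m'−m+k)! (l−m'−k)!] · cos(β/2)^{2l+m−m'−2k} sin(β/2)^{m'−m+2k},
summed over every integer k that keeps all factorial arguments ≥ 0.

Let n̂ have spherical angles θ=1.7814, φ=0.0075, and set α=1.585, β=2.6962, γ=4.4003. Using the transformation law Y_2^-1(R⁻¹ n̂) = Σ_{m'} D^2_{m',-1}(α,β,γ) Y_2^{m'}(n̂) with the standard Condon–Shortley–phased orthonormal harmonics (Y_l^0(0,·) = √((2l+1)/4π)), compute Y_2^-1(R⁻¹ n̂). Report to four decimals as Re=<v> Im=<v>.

Re=0.1294 Im=-0.0562

Need the full column D^2_{m',-1} for m'=−2..2 at α=1.585, β=2.6962, γ=4.4003.
cos(β/2)=0.220860, sin(β/2)=0.975305
d^2_{-2,-1}: single k=1 term ⇒ +0.021015;  D = +0.005882+0.020175i
d^2_{-1,-1}: k∈[0..1] ⇒ +0.002379 -0.139199 = -0.136820;  D = -0.130794+0.040157i
d^2_{0,-1}: k∈[0..1] ⇒ -0.025738 +0.501897 = +0.476160;  D = -0.146204-0.453159i
d^2_{1,-1}: k∈[0..1] ⇒ +0.139199 -0.904821 = -0.765622;  D = +0.725225-0.245407i
d^2_{2,-1}: single k=0 term ⇒ -0.409798;  D = -0.136854-0.386271i
Y_2^{m'}(θ=1.7814,φ=0.0075) and Σ D·Y over m':
  (+0.0059+0.0202i)·(+0.3694-0.0055i)  (-0.1308+0.0402i)·(-0.1579+0.0012i)  (-0.1462-0.4532i)·(-0.2740+0.0000i)  (+0.7252-0.2454i)·(+0.1579+0.0012i)  (-0.1369-0.3863i)·(+0.3694+0.0055i)
Y_2^-1(R⁻¹ n̂) = +0.129376-0.056219i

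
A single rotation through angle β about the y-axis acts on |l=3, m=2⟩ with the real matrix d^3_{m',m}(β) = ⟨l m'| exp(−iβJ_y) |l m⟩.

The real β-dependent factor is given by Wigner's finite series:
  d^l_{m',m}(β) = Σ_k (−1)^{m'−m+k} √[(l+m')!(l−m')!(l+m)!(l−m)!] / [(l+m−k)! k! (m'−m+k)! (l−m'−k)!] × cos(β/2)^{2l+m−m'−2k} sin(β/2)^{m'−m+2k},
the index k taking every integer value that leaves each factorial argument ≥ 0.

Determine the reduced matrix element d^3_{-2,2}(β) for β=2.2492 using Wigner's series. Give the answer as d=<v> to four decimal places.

d=0.0777

d^3_{-2,2}(β=2.2492) via Wigner's sum:
With c≡cos(β/2)=0.431537 and s≡sin(β/2)=0.902095, N=[1·120·120·1]^{1/2}=120.000000
k∈{4,5} keeps every argument non-negative
  k=4: (−1)^0·120.0000/(24)·0.4315^2·0.9021^4 = +0.616618
  k=5: (−1)^1·120.0000/(120)·0.4315^0·0.9021^6 = -0.538907
d^3_{-2,2}(2.2492) = +0.616618 -0.538907 = +0.077711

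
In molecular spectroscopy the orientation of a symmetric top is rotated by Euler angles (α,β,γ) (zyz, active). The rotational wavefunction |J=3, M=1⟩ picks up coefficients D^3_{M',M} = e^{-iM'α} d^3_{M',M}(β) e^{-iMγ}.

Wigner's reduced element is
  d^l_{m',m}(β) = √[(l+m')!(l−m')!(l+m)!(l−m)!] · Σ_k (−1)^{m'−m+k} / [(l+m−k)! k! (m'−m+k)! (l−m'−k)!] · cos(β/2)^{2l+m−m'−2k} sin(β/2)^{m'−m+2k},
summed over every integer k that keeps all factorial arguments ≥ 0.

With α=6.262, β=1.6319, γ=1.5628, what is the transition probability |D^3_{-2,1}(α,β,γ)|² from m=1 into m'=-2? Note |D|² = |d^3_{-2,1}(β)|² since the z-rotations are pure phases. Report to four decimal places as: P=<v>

D^3_{-2,1}(6.262,1.6319,1.5628) = e^{-i·-2·6.262}·d^3_{-2,1}(1.6319)·e^{-i·1·1.5628}. Compute d first:
Half-angle: c=0.685177, s=0.728377. N=√(1·120·24·2)=75.894664
k: max(0,(1)−(-2))=3 … min(3+(1),3−(-2))=4
  k=3: (−1)^0·75.8947/(12)·0.6852^3·0.7284^3 = +0.786151
  k=4: (−1)^1·75.8947/(24)·0.6852^1·0.7284^5 = -0.444205
d^3_{-2,1}(1.6319) = +0.786151 -0.444205 = +0.341947
|D^3_{-2,1}|² = |d^3_{-2,1}(β)|² = (+0.341947)² = 0.116928 (the z-rotation phases have unit modulus)

P=0.1169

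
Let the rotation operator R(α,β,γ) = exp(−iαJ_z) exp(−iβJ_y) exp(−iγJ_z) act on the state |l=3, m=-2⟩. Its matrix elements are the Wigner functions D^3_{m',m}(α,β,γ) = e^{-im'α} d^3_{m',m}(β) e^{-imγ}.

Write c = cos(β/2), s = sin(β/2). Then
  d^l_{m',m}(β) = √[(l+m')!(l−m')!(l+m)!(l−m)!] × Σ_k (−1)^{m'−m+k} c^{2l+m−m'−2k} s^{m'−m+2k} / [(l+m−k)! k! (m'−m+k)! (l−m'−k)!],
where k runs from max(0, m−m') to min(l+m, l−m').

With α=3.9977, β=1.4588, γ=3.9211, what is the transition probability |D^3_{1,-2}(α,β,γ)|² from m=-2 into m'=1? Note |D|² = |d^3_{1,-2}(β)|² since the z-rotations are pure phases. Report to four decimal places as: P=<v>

P=0.2171

Split into d^3_{1,-2}(β=1.4588) × two z-phases.
With c≡cos(β/2)=0.745574 and s≡sin(β/2)=0.666422, N=[24·2·1·120]^{1/2}=75.894664
The bounds max(0,m−m')=0 and min(l+m,l−m')=1 give 2 terms
  k=0: (−1)^3·75.8947/(12)·0.7456^3·0.6664^3 = -0.775803
  k=1: (−1)^4·75.8947/(24)·0.7456^1·0.6664^5 = +0.309912
d^3_{1,-2}(1.4588) = -0.775803 +0.309912 = -0.465891
|D^3_{1,-2}|² = |d^3_{1,-2}(β)|² = (-0.465891)² = 0.217054 (the z-rotation phases have unit modulus)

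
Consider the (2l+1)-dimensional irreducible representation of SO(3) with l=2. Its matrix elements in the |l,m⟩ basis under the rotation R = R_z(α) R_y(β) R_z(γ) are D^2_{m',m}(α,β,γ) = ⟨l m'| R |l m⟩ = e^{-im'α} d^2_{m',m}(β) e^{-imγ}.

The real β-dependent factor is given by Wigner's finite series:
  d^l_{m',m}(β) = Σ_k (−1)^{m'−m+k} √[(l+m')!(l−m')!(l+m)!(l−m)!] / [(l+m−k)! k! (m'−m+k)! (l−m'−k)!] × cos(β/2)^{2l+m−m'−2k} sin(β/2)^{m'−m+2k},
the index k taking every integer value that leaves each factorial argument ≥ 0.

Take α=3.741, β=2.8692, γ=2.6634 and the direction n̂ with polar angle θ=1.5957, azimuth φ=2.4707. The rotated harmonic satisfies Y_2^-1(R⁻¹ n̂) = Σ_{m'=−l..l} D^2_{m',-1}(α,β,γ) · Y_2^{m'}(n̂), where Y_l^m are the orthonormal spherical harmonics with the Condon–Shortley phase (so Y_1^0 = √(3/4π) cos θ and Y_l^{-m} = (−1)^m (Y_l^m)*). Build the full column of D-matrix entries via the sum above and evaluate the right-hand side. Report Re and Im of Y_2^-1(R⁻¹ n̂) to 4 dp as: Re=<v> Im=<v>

Need the full column D^2_{m',-1} for m'=−2..2 at α=3.741, β=2.8692, γ=2.6634.
cos(β/2)=0.135776, sin(β/2)=0.990740
d^2_{-2,-1}: single k=1 term ⇒ +0.004960;  D = -0.003727-0.003273i
d^2_{-1,-1}: k∈[0..1] ⇒ +0.000340 -0.054286 = -0.053946;  D = -0.053550-0.006523i
d^2_{0,-1}: k∈[0..1] ⇒ -0.006074 +0.323427 = +0.317353;  D = -0.281754+0.146038i
d^2_{1,-1}: k∈[0..1] ⇒ +0.054286 -0.963470 = -0.909184;  D = -0.430448+0.800831i
d^2_{2,-1}: single k=0 term ⇒ -0.264077;  D = -0.027995-0.262589i
Y_2^{m'}(θ=1.5957,φ=2.4707) and Σ D·Y over m':
  (-0.0037-0.0033i)·(+0.0876+0.3760i)  (-0.0535-0.0065i)·(+0.0151+0.0120i)  (-0.2818+0.1460i)·(-0.3148+0.0000i)  (-0.4304+0.8008i)·(-0.0151+0.0120i)  (-0.0280-0.2626i)·(+0.0876-0.3760i)
Y_2^-1(R⁻¹ n̂) = -0.015393-0.078096i

Re=-0.0154 Im=-0.0781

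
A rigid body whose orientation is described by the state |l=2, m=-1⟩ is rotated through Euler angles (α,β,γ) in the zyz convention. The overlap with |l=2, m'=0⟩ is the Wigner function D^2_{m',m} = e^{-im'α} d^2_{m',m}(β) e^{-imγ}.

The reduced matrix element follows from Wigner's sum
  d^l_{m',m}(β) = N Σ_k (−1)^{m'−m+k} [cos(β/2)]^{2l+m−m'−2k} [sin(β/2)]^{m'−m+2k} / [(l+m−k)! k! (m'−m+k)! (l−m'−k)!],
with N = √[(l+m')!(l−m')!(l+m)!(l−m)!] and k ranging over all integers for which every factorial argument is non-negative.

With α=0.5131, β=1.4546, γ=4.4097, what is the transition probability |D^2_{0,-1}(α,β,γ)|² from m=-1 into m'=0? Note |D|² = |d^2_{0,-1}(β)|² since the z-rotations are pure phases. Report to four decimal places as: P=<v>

P=0.0199

D^2_{0,-1}(0.5131,1.4546,4.4097) = e^{-i·0·0.5131}·d^2_{0,-1}(1.4546)·e^{-i·-1·4.4097}. Compute d first:
c=cos(1.4546/2)=0.746972, s=sin(1.4546/2)=0.664855; N=√[2·2·1·6]=4.898979
Admissible k: 0..1 (factorial args all ≥0)
  k=0: (−1)^1·4.8990/(2)·0.7470^3·0.6649^1 = -0.678760
  k=1: (−1)^2·4.8990/(2)·0.7470^1·0.6649^3 = +0.537726
d^2_{0,-1}(1.4546) = -0.678760 +0.537726 = -0.141033
|D^2_{0,-1}|² = |d^2_{0,-1}(β)|² = (-0.141033)² = 0.019890 (the z-rotation phases have unit modulus)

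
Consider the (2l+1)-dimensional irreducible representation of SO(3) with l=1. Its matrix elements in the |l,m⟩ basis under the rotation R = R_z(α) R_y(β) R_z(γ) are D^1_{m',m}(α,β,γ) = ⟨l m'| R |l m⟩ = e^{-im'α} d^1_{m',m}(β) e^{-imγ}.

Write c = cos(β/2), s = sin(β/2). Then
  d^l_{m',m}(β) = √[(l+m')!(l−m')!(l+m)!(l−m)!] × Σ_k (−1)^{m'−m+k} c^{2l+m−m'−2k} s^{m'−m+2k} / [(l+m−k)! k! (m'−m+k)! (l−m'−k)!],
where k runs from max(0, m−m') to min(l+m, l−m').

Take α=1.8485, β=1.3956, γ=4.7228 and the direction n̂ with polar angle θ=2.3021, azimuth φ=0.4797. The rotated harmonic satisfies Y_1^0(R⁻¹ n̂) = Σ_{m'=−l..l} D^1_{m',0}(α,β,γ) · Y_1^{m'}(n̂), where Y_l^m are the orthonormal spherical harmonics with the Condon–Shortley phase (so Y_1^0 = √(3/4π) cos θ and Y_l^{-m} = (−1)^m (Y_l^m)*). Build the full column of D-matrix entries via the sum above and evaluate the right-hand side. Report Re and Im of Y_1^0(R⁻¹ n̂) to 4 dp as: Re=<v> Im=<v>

Re=0.0150 Im=0.0000

Need the full column D^1_{m',0} for m'=−1..1 at α=1.8485, β=1.3956, γ=4.7228.
cos(β/2)=0.766258, sin(β/2)=0.642533
d^1_{-1,0}: single k=1 term ⇒ +0.696283;  D = -0.190885+0.669606i
d^1_{0,0}: k∈[0..1] ⇒ +0.587151 -0.412849 = +0.174301;  D = +0.174301+0.000000i
d^1_{1,0}: single k=0 term ⇒ -0.696283;  D = +0.190885+0.669606i
Y_1^{m'}(θ=2.3021,φ=0.4797) and Σ D·Y over m':
  (-0.1909+0.6696i)·(+0.2281-0.1187i)  (+0.1743+0.0000i)·(-0.3263+0.0000i)  (+0.1909+0.6696i)·(-0.2281-0.1187i)
Y_1^0(R⁻¹ n̂) = +0.014968+0.000000i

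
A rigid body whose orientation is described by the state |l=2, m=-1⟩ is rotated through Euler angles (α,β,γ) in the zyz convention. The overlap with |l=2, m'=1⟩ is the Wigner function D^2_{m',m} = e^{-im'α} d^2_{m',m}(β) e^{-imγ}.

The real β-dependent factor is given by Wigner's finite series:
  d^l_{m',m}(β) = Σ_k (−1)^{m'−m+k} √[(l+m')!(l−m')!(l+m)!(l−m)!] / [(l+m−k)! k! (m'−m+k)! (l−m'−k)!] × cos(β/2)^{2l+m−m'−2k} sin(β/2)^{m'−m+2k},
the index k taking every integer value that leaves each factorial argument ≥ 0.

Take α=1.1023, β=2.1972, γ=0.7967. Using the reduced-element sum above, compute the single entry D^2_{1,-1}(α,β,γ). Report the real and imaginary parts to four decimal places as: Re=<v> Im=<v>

Re=-0.1305 Im=0.0412

D^2_{1,-1}(1.1023,2.1972,0.7967) = e^{-i·1·1.1023}·d^2_{1,-1}(2.1972)·e^{-i·-1·0.7967}. Compute d first:
Half-angle: c=0.454843, s=0.890571. N=√(6·1·1·6)=6.000000
k∈{0,1} keeps every argument non-negative
  k=0: (−1)^2·6.0000/(2)·0.4548^2·0.8906^2 = +0.492246
  k=1: (−1)^3·6.0000/(6)·0.4548^0·0.8906^4 = -0.629035
d^2_{1,-1}(2.1972) = +0.492246 -0.629035 = -0.136789
Phases: e^{-i·(1)·1.1023}=+0.451545-0.892248i, e^{-i·(-1)·0.7967}=+0.699070+0.715053i ⇒ D=-0.130451+0.041155i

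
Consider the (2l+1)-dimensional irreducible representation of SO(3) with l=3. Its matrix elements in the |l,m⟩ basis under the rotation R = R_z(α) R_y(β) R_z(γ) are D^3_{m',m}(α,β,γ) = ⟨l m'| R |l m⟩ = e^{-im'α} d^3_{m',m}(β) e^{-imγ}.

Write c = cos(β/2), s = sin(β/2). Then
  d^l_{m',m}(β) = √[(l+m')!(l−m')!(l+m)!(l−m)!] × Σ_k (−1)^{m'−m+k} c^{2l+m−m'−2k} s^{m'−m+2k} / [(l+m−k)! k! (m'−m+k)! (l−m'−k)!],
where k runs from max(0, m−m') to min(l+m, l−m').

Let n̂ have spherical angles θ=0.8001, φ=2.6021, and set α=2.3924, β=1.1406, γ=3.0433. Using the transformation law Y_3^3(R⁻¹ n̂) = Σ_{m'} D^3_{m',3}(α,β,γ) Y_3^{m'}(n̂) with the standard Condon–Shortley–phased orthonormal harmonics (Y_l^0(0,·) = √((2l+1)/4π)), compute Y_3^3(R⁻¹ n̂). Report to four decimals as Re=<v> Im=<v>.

Need the full column D^3_{m',3} for m'=−3..3 at α=2.3924, β=1.1406, γ=3.0433.
cos(β/2)=0.841739, sin(β/2)=0.539885
d^3_{-3,3}: single k=6 term ⇒ +0.024763;  D = -0.009229-0.022979i
d^3_{-2,3}: single k=5 term ⇒ +0.094571;  D = -0.033959+0.088263i
d^3_{-1,3}: single k=4 term ⇒ +0.233133;  D = +0.209485-0.102310i
d^3_{0,3}: single k=3 term ⇒ +0.419711;  D = -0.401595-0.121978i
d^3_{1,3}: single k=2 term ⇒ +0.566705;  D = +0.284886+0.489893i
d^3_{2,3}: single k=1 term ⇒ +0.558810;  D = +0.123294-0.545038i
d^3_{3,3}: single k=0 term ⇒ +0.355684;  D = -0.293732+0.200581i
Y_3^{m'}(θ=0.8001,φ=2.6021) and Σ D·Y over m':
  (-0.0092-0.0230i)·(+0.0073-0.1539i)  (-0.0340+0.0883i)·(+0.1730+0.3230i)  (+0.2095-0.1023i)·(-0.2838-0.1699i)  (-0.4016-0.1220i)·(-0.1491+0.0000i)  (+0.2849+0.4899i)·(+0.2838-0.1699i)  (+0.1233-0.5450i)·(+0.1730-0.3230i)  (-0.2937+0.2006i)·(-0.0073-0.1539i)
Y_3^3(R⁻¹ n̂) = -0.012561+0.017384i

Re=-0.0126 Im=0.0174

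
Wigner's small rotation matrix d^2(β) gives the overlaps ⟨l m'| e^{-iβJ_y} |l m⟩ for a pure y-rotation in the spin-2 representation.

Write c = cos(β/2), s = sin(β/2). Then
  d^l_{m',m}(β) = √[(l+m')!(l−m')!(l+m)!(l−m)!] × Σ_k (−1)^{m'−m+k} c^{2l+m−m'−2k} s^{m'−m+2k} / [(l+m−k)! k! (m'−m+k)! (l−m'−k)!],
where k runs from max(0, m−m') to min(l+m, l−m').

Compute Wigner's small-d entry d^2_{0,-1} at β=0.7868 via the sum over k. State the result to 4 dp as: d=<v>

d^2_{0,-1}(β=0.7868) via Wigner's sum:
c=cos(0.7868/2)=0.923611, s=sin(0.7868/2)=0.383331; N=√[2·2·1·6]=4.898979
Admissible k: 0..1 (factorial args all ≥0)
  k=0: (−1)^1·4.8990/(2)·0.9236^3·0.3833^1 = -0.739804
  k=1: (−1)^2·4.8990/(2)·0.9236^1·0.3833^3 = +0.127434
d^2_{0,-1}(0.7868) = -0.739804 +0.127434 = -0.612370

d=-0.6124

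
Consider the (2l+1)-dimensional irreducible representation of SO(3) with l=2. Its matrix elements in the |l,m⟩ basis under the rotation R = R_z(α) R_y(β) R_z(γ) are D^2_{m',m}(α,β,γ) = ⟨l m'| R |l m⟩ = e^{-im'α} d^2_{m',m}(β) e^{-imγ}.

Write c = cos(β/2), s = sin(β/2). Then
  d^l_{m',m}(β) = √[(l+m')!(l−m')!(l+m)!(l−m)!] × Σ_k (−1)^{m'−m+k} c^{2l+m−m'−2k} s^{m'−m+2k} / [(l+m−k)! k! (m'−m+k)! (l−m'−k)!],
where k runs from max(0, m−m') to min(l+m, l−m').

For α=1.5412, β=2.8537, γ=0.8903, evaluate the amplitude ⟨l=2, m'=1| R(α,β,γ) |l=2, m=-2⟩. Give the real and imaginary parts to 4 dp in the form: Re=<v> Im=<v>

Split into d^2_{1,-2}(β=2.8537) × two z-phases.
With c≡cos(β/2)=0.143450 and s≡sin(β/2)=0.989658, N=[6·1·1·24]^{1/2}=12.000000
The bounds max(0,m−m')=0 and min(l+m,l−m')=0 give 1 term
  k=0: (−1)^3·12.0000/(6)·0.1434^1·0.9897^3 = -0.278090
d^2_{1,-2}(2.8537) = -0.278090
Phases: e^{-i·(1)·1.5412}=+0.029592-0.999562i, e^{-i·(-2)·0.8903}=-0.208268+0.978072i ⇒ D=-0.270159-0.065941i

Re=-0.2702 Im=-0.0659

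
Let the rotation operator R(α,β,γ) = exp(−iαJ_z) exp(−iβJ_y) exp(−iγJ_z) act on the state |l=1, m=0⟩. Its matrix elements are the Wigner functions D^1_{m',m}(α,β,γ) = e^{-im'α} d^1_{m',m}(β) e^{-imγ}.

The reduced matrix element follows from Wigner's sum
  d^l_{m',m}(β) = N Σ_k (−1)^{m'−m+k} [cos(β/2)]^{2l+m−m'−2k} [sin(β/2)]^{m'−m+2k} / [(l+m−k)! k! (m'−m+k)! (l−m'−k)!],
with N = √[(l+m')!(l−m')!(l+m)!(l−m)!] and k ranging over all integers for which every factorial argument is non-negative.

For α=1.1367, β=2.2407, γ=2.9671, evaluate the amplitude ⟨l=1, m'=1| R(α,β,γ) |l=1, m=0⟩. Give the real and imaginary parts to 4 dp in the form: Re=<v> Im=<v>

Split into d^1_{1,0}(β=2.2407) × two z-phases.
c=cos(2.2407/2)=0.435367, s=sin(2.2407/2)=0.900253; N=√[2·1·1·1]=1.414214
k∈{0} keeps every argument non-negative
  k=0: (−1)^1·1.4142/(1)·0.4354^1·0.9003^1 = -0.554288
d^1_{1,0}(2.2407) = -0.554288
Phases: e^{-i·(1)·1.1367}=+0.420591-0.907250i, e^{-i·(0)·2.9671}=+1.000000+0.000000i ⇒ D=-0.233128+0.502878i

Re=-0.2331 Im=0.5029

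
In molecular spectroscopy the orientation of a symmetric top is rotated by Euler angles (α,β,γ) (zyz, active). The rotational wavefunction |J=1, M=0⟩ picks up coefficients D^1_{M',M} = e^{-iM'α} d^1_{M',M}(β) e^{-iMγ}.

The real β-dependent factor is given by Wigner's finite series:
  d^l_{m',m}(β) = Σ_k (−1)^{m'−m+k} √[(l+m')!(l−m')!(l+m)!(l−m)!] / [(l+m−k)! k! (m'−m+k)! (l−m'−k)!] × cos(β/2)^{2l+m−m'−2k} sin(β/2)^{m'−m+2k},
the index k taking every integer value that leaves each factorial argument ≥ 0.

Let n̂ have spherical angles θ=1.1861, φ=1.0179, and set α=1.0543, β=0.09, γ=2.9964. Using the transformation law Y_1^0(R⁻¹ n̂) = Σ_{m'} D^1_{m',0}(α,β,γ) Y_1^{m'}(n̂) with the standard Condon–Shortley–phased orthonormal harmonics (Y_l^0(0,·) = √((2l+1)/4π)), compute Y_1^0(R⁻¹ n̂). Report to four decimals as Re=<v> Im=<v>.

Re=0.2233 Im=0.0000

Need the full column D^1_{m',0} for m'=−1..1 at α=1.0543, β=0.09, γ=2.9964.
cos(β/2)=0.998988, sin(β/2)=0.044985
d^1_{-1,0}: single k=1 term ⇒ +0.063554;  D = +0.031385+0.055263i
d^1_{0,0}: k∈[0..1] ⇒ +0.997976 -0.002024 = +0.995953;  D = +0.995953+0.000000i
d^1_{1,0}: single k=0 term ⇒ -0.063554;  D = -0.031385+0.055263i
Y_1^{m'}(θ=1.1861,φ=1.0179) and Σ D·Y over m':
  (+0.0314+0.0553i)·(+0.1682-0.2725i)  (+0.9960+0.0000i)·(+0.1834+0.0000i)  (-0.0314+0.0553i)·(-0.1682-0.2725i)
Y_1^0(R⁻¹ n̂) = +0.223298+0.000000i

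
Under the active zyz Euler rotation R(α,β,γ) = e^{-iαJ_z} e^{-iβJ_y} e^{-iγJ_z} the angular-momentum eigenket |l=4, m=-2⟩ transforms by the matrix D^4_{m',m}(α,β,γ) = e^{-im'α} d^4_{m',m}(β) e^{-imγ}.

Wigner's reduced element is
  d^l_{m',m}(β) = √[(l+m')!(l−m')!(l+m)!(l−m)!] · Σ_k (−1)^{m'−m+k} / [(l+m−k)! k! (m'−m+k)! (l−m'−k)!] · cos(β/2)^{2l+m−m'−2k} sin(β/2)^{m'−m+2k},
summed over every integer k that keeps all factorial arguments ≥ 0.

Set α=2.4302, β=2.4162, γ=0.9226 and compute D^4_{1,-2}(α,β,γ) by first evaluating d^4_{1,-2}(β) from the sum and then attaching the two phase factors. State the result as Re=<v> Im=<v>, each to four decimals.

Re=-0.2736 Im=0.1812

First d^4_{1,-2}(β=2.4162), then the phase factors e^{-i(1)α} and e^{-i(-2)γ}:
c=cos(2.4162/2)=0.354796, s=sin(2.4162/2)=0.934944; N=√[120·6·2·720]=1018.233765
Admissible k: 0..2 (factorial args all ≥0)
  k=0: (−1)^3·1018.2338/(72)·0.3548^5·0.9349^3 = -0.064978
  k=1: (−1)^4·1018.2338/(48)·0.3548^3·0.9349^5 = +0.676817
  k=2: (−1)^5·1018.2338/(240)·0.3548^1·0.9349^7 = -0.939969
d^4_{1,-2}(2.4162) = -0.064978 +0.676817 -0.939969 = -0.328130
Attach z-rotation phases: D = e^{-i(1)(2.4302)}·(-0.328130)·e^{-i(-2)(0.9226)} = -0.273566+0.181193i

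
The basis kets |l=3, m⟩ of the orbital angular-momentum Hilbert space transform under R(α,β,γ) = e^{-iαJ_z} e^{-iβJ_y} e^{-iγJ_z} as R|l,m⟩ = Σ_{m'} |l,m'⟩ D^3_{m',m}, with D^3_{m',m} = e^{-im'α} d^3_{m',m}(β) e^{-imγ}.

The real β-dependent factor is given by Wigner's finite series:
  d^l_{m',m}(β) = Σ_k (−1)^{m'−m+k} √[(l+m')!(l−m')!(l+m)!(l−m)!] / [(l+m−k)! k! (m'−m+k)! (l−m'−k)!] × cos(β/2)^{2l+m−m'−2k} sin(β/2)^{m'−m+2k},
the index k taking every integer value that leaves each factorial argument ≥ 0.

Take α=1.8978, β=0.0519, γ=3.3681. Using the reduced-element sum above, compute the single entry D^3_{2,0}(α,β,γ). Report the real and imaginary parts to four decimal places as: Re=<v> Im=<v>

Re=-0.0029 Im=0.0022

Split into d^3_{2,0}(β=0.0519) × two z-phases.
c=cos(0.0519/2)=0.999663, s=sin(0.0519/2)=0.025947; N=√[120·1·6·6]=65.726707
k∈{0,1} keeps every argument non-negative
  k=0: (−1)^2·65.7267/(12)·0.9997^4·0.0259^2 = +0.003683
  k=1: (−1)^3·65.7267/(12)·0.9997^2·0.0259^4 = -0.000002
d^3_{2,0}(0.0519) = +0.003683 -0.000002 = +0.003680
D = (-0.793652+0.608372i)·(+0.003680)·(+1.000000+0.000000i) = -0.002921+0.002239i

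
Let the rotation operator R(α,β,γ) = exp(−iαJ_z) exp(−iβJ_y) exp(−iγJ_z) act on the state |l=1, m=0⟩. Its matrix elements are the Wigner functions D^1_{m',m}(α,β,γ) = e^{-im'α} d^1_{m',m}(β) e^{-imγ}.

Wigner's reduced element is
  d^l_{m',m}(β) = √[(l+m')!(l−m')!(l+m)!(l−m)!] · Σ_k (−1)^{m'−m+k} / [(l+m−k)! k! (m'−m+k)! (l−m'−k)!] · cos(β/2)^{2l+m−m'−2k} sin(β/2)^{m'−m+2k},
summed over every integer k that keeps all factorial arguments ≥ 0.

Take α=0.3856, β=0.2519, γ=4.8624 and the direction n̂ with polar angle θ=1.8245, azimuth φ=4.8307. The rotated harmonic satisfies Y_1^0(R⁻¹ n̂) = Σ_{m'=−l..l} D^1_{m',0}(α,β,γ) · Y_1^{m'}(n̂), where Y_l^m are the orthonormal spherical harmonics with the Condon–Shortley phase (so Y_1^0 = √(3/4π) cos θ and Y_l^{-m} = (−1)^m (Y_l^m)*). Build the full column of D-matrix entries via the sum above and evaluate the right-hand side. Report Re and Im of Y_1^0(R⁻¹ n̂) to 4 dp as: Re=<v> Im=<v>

Need the full column D^1_{m',0} for m'=−1..1 at α=0.3856, β=0.2519, γ=4.8624.
cos(β/2)=0.992079, sin(β/2)=0.125617
d^1_{-1,0}: single k=1 term ⇒ +0.176242;  D = +0.163301+0.066287i
d^1_{0,0}: k∈[0..1] ⇒ +0.984220 -0.015780 = +0.968441;  D = +0.968441+0.000000i
d^1_{1,0}: single k=0 term ⇒ -0.176242;  D = -0.163301+0.066287i
Y_1^{m'}(θ=1.8245,φ=4.8307) and Σ D·Y over m':
  (+0.1633+0.0663i)·(+0.0395+0.3321i)  (+0.9684+0.0000i)·(-0.1226+0.0000i)  (-0.1633+0.0663i)·(-0.0395+0.3321i)
Y_1^0(R⁻¹ n̂) = -0.149899+0.000000i

Re=-0.1499 Im=0.0000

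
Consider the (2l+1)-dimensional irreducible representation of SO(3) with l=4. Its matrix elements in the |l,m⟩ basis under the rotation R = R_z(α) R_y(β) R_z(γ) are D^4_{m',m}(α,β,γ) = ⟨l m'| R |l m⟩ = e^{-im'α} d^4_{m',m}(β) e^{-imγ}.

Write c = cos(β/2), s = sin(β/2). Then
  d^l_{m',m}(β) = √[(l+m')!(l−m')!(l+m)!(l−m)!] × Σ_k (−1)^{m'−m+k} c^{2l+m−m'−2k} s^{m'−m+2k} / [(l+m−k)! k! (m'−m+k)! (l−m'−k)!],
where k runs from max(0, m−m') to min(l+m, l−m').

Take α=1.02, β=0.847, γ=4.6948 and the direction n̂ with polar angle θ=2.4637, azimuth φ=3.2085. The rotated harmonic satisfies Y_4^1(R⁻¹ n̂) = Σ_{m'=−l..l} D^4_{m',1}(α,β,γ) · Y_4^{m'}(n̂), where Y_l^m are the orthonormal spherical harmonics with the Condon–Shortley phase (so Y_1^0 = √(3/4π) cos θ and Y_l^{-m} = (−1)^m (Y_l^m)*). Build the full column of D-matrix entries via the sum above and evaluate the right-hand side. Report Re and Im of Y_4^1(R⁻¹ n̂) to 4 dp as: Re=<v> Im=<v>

Need the full column D^4_{m',1} for m'=−4..4 at α=1.02, β=0.847, γ=4.6948.
cos(β/2)=0.911656, sin(β/2)=0.410954
d^4_{-4,1}: single k=5 term ⇒ +0.066459;  D = +0.054289-0.038333i
d^4_{-3,1}: k∈[4..5] ⇒ +0.260624 -0.031775 = +0.228849;  D = -0.014637-0.228381i
d^4_{-2,1}: k∈[3..5] ⇒ +0.618087 -0.188393 +0.007656 = +0.437350;  D = -0.386546-0.204590i
d^4_{-1,1}: k∈[2..5] ⇒ +0.969555 -0.591041 +0.060050 -0.000813 = +0.437750;  D = -0.376982+0.222508i
d^4_{0,1}: k∈[1..4] ⇒ +0.961890 -1.172737 +0.238300 -0.008070 = +0.019383;  D = -0.000341+0.019380i
d^4_{1,1}: k∈[0..3] ⇒ +0.477143 -1.454332 +0.591041 -0.040033 = -0.426182;  D = -0.359174-0.229402i
d^4_{2,1}: k∈[0..2] ⇒ -0.912529 +0.927130 -0.125595 = -0.110995;  D = -0.099867+0.048440i
d^4_{3,1}: k∈[0..1] ⇒ +0.769560 -0.260624 = +0.508936;  D = +0.050394-0.506435i
d^4_{4,1}: single k=0 term ⇒ -0.327061;  D = +0.260372+0.197927i
Y_4^{m'}(θ=2.4637,φ=3.2085) and Σ D·Y over m':
  (+0.0543-0.0383i)·(+0.0660-0.0181i)  (-0.0146-0.2284i)·(+0.2357-0.0479i)  (-0.3865-0.2046i)·(+0.4234-0.0570i)  (-0.3770+0.2225i)·(+0.2875-0.0193i)  (-0.0003+0.0194i)·(-0.2452+0.0000i)  (-0.3592-0.2294i)·(-0.2875-0.0193i)  (-0.0999+0.0484i)·(+0.4234+0.0570i)  (+0.0504-0.5064i)·(-0.2357-0.0479i)  (+0.2604+0.1979i)·(+0.0660+0.0181i)
Y_4^1(R⁻¹ n̂) = -0.259584+0.167650i

Re=-0.2596 Im=0.1676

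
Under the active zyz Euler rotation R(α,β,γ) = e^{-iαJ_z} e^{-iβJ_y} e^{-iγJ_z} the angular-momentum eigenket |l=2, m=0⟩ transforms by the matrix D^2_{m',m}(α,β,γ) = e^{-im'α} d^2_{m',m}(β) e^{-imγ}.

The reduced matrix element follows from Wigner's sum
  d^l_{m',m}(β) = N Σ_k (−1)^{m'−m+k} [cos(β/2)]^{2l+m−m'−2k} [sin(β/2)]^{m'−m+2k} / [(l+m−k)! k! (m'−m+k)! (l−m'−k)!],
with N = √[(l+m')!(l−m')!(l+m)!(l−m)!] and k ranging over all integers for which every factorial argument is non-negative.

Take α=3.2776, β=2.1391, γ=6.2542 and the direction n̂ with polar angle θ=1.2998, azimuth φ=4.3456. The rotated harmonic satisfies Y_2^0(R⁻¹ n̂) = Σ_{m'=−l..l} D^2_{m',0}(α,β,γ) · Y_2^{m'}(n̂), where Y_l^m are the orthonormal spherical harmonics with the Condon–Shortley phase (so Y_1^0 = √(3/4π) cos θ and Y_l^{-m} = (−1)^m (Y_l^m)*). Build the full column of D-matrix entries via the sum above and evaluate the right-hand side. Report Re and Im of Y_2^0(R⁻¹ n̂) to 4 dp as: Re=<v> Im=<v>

Re=-0.2576 Im=0.0000

Need the full column D^2_{m',0} for m'=−2..2 at α=3.2776, β=2.1391, γ=6.2542.
cos(β/2)=0.480519, sin(β/2)=0.876984
d^2_{-2,0}: single k=2 term ⇒ +0.434991;  D = +0.418997+0.116870i
d^2_{-1,0}: k∈[1..2] ⇒ +0.238341 -0.793892 = -0.555551;  D = +0.550421+0.075326i
d^2_{0,0}: k∈[0..2] ⇒ +0.053314 -0.710337 +0.591517 = -0.065506;  D = -0.065506+0.000000i
d^2_{1,0}: k∈[0..1] ⇒ -0.238341 +0.793892 = +0.555551;  D = -0.550421+0.075326i
d^2_{2,0}: single k=0 term ⇒ +0.434991;  D = +0.418997-0.116870i
Y_2^{m'}(θ=1.2998,φ=4.3456) and Σ D·Y over m':
  (+0.4190+0.1169i)·(-0.2664-0.2401i)  (+0.5504+0.0753i)·(-0.0715+0.1860i)  (-0.0655+0.0000i)·(-0.2476+0.0000i)  (-0.5504+0.0753i)·(+0.0715+0.1860i)  (+0.4190-0.1169i)·(-0.2664+0.2401i)
Y_2^0(R⁻¹ n̂) = -0.257554+0.000000i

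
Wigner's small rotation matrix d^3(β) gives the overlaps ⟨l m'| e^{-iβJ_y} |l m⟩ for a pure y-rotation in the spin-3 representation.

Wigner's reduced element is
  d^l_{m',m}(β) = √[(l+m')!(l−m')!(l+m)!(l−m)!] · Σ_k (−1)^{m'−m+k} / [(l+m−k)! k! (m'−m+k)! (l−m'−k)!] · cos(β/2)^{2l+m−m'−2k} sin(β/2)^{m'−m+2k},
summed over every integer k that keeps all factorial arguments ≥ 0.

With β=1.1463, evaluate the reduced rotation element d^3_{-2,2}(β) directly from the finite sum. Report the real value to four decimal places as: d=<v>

d^3_{-2,2}(β=1.1463) via Wigner's sum:
With c≡cos(β/2)=0.840197 and s≡sin(β/2)=0.542281, N=[1·120·120·1]^{1/2}=120.000000
The bounds max(0,m−m')=4 and min(l+m,l−m')=5 give 2 terms
  k=4: (−1)^0·120.0000/(24)·0.8402^2·0.5423^4 = +0.305233
  k=5: (−1)^1·120.0000/(120)·0.8402^0·0.5423^6 = -0.025430
d^3_{-2,2}(1.1463) = +0.305233 -0.025430 = +0.279802

d=0.2798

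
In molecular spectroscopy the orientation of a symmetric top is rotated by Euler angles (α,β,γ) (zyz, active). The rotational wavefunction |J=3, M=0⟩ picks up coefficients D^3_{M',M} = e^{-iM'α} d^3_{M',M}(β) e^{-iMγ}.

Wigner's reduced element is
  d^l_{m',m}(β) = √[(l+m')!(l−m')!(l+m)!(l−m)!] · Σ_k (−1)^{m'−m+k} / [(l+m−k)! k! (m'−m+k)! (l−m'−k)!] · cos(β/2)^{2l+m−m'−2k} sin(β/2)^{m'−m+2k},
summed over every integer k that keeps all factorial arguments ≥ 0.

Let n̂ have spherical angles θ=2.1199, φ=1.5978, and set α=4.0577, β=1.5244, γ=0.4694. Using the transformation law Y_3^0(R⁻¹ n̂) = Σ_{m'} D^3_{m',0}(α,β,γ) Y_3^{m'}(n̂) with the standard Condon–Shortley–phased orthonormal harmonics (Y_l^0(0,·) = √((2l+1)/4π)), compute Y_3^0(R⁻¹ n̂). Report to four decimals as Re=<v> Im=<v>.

Re=0.1659 Im=0.0000

Need the full column D^3_{m',0} for m'=−3..3 at α=4.0577, β=1.5244, γ=0.4694.
cos(β/2)=0.723319, sin(β/2)=0.690514
d^3_{-3,0}: single k=3 term ⇒ +0.557214;  D = +0.514677-0.213531i
d^3_{-2,0}: k∈[2..3] ⇒ +0.714866 -0.651495 = +0.063371;  D = -0.016378+0.061218i
d^3_{-1,0}: k∈[1..3] ⇒ +0.473600 -1.294849 +0.393354 = -0.427895;  D = +0.260550+0.339422i
d^3_{0,0}: k∈[0..3] ⇒ +0.143212 -1.174645 +1.070515 -0.108402 = -0.069320;  D = -0.069320+0.000000i
d^3_{1,0}: k∈[0..2] ⇒ -0.473600 +1.294849 -0.393354 = +0.427895;  D = -0.260550+0.339422i
d^3_{2,0}: k∈[0..1] ⇒ +0.714866 -0.651495 = +0.063371;  D = -0.016378-0.061218i
d^3_{3,0}: single k=0 term ⇒ -0.557214;  D = -0.514677-0.213531i
Y_3^{m'}(θ=2.1199,φ=1.5978) and Σ D·Y over m':
  (+0.5147-0.2135i)·(+0.0210+0.2581i)  (-0.0164+0.0612i)·(+0.3875-0.0209i)  (+0.2606+0.3394i)·(-0.0027-0.0998i)  (-0.0693+0.0000i)·(+0.3190+0.0000i)  (-0.2606+0.3394i)·(+0.0027-0.0998i)  (-0.0164-0.0612i)·(+0.3875+0.0209i)  (-0.5147-0.2135i)·(-0.0210+0.2581i)
Y_3^0(R⁻¹ n̂) = +0.165865+0.000000i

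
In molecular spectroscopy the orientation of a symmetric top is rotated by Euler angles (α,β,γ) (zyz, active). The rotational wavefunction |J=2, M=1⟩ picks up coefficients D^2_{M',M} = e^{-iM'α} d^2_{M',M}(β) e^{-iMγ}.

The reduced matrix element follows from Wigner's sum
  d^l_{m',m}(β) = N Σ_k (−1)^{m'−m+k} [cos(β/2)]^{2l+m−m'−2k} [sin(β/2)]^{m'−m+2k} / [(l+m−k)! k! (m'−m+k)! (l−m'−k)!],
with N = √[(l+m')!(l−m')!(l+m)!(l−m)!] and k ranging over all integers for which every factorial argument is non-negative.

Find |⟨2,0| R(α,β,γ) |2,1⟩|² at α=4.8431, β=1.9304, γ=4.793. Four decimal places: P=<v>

P=0.1628

First d^2_{0,1}(β=1.9304), then the phase factors e^{-i(0)α} and e^{-i(1)γ}:
c=cos(1.9304/2)=0.569252, s=sin(1.9304/2)=0.822163; N=√[2·2·6·1]=4.898979
k∈{1,2} keeps every argument non-negative
  k=1: (−1)^0·4.8990/(2)·0.5693^3·0.8222^1 = +0.371491
  k=2: (−1)^1·4.8990/(2)·0.5693^1·0.8222^3 = -0.774915
d^2_{0,1}(1.9304) = +0.371491 -0.774915 = -0.403424
|D^2_{0,1}|² = |d^2_{0,1}(β)|² = (-0.403424)² = 0.162751 (the z-rotation phases have unit modulus)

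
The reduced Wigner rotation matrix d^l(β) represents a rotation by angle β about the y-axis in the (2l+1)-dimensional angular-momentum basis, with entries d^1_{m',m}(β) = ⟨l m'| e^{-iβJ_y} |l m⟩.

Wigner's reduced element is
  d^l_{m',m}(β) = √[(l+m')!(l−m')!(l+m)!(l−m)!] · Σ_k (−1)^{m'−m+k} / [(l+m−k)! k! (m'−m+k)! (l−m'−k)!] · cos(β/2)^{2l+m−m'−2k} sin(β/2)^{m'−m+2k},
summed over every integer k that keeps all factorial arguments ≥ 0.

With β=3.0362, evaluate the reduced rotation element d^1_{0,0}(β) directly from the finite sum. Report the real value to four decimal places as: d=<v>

d^1_{0,0}(β=3.0362) via Wigner's sum:
Half-angle: c=0.052672, s=0.998612. N=√(1·1·1·1)=1.000000
k: max(0,(0)−(0))=0 … min(1+(0),1−(0))=1
  k=0: (−1)^0·1.0000/(1)·0.0527^2·0.9986^0 = +0.002774
  k=1: (−1)^1·1.0000/(1)·0.0527^0·0.9986^2 = -0.997226
d^1_{0,0}(3.0362) = +0.002774 -0.997226 = -0.994451

d=-0.9945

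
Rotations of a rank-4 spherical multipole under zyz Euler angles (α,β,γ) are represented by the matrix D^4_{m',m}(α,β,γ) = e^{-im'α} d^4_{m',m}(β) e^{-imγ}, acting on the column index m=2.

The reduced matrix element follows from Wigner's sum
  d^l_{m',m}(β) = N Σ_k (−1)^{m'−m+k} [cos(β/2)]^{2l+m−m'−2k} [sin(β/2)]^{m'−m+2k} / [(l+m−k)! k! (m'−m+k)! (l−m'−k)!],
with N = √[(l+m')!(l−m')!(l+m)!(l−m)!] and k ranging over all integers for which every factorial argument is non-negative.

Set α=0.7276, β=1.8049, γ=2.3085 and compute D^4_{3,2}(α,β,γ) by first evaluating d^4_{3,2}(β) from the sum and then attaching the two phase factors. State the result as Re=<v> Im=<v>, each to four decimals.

D^4_{3,2}(0.7276,1.8049,2.3085) = e^{-i·3·0.7276}·d^4_{3,2}(1.8049)·e^{-i·2·2.3085}. Compute d first:
With c≡cos(β/2)=0.619689 and s≡sin(β/2)=0.784848, N=[5040·1·720·2]^{1/2}=2693.993318
k∈{0,1} keeps every argument non-negative
  k=0: (−1)^1·2693.9933/(720)·0.6197^7·0.7848^1 = -0.103054
  k=1: (−1)^2·2693.9933/(240)·0.6197^5·0.7848^3 = +0.495918
d^4_{3,2}(1.8049) = -0.103054 +0.495918 = +0.392864
Phases: e^{-i·(3)·0.7276}=-0.574509-0.818499i, e^{-i·(2)·2.3085}=-0.095244+0.995454i ⇒ D=+0.341594-0.194051i

Re=0.3416 Im=-0.1941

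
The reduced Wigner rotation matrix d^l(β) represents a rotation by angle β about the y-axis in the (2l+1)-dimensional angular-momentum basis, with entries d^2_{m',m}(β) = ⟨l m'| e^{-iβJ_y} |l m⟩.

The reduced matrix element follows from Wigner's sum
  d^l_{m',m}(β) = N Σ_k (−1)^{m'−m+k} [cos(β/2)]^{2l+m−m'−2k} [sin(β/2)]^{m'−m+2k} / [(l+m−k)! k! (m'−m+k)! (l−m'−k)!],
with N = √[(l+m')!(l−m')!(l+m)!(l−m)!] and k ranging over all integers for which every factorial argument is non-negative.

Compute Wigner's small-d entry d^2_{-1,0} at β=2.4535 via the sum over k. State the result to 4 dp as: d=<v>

d=-0.6008

d^2_{-1,0}(β=2.4535) via Wigner's sum:
c=cos(2.4535/2)=0.337299, s=sin(2.4535/2)=0.941398; N=√[1·6·2·2]=4.898979
The bounds max(0,m−m')=1 and min(l+m,l−m')=2 give 2 terms
  k=1: (−1)^0·4.8990/(2)·0.3373^3·0.9414^1 = +0.088490
  k=2: (−1)^1·4.8990/(2)·0.3373^1·0.9414^3 = -0.689303
d^2_{-1,0}(2.4535) = +0.088490 -0.689303 = -0.600813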